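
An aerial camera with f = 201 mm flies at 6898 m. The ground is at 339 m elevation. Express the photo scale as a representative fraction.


scale = f / (H - h) = 201 mm / 6559 m = 201 / 6559000 = 1:32632

1:32632


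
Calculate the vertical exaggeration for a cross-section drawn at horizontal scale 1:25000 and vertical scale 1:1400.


VE = horizontal_scale / vertical_scale = 25000 / 1400 ≈ 17.9

17.9x


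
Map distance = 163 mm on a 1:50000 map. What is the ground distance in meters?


ground = 163 mm * 50000 / 1000 = 8150.0 m

8150.0 m


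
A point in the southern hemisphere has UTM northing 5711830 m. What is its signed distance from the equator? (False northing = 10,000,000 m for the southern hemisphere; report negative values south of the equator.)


For southern: actual = 5711830 - 10000000 = -4288170 m

-4288170 m


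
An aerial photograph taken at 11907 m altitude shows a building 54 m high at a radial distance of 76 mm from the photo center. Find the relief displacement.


d = h * r / H = 54 * 76 / 11907 = 0.34 mm

0.34 mm


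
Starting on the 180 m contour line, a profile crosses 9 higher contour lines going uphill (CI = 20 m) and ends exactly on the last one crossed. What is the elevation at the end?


elevation = 180 + 9 * 20 = 360 m

360 m


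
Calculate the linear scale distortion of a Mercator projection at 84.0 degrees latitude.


SF = 1 / cos(84.0) = 1 / 0.104528 = 9.567

9.567


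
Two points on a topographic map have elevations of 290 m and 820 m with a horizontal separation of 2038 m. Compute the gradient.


gradient = (820 - 290) / 2038 = 530 / 2038 = 0.2601

0.2601


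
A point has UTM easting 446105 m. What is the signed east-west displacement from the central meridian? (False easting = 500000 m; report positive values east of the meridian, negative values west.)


displacement = 446105 - 500000 = -53895 m

-53895 m


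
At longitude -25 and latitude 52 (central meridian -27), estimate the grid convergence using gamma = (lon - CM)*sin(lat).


gamma = (-25 - -27) * sin(52) = 2 * 0.788011 = 1.576 degrees

1.576 degrees


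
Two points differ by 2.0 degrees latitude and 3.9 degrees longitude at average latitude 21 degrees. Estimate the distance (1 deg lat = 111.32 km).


dlat_km = 2.0 * 111.32 = 222.64
dlon_km = 3.9 * 111.32 * cos(21) ≈ 405.312
dist = sqrt(222.64^2 + 405.312^2) ≈ 462.4 km

462.4 km


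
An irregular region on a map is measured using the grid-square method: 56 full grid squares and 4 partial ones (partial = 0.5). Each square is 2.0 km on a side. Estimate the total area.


effective squares = 56 + 4 * 0.5 = 58.0
area = 58.0 * 4.0 = 232.0 km^2

232.0 km^2


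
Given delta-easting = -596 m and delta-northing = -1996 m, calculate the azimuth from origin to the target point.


az = atan2(-596, -1996) = -163.4 deg
adjusted to 0-360: 196.6 degrees

196.6 degrees


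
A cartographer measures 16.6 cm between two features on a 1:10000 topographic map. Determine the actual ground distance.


ground = 16.6 cm * 10000 / 100 = 1660.0 m = 1.66 km

1.66 km


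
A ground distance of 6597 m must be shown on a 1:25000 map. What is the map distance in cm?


map_cm = 6597 * 100 / 25000 = 26.388 cm ≈ 26.39 cm

26.39 cm


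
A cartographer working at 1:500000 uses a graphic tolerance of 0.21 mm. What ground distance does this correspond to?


ground = 0.21 mm * 500000 / 1000 = 105.0 m

105.0 m


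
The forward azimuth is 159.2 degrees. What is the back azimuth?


back azimuth = (159.2 + 180) mod 360 = 339.2 degrees

339.2 degrees


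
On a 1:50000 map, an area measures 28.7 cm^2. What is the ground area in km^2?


ground_area = 28.7 * (50000/100)^2 = 7175000.0 m^2 = 7.175 km^2

7.175 km^2


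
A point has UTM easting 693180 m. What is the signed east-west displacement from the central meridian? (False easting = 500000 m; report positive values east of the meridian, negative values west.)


displacement = 693180 - 500000 = 193180 m

193180 m


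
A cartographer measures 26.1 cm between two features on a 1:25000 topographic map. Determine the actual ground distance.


ground = 26.1 cm * 25000 / 100 = 6525.0 m = 6.525 km

6.525 km


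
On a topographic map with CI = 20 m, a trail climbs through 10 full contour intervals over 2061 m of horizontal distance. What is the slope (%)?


elevation change = 10 * 20 = 200 m
slope = 200 / 2061 * 100 = 9.7%

9.7%


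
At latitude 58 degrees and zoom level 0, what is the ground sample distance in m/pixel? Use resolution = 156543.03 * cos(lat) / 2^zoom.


res = 156543.03 * cos(58) / 2^0 = 156543.03 * 0.52991926 / 1 = 82955.17 m/pixel

82955.17 m/pixel


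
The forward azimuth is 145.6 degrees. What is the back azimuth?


back azimuth = (145.6 + 180) mod 360 = 325.6 degrees

325.6 degrees


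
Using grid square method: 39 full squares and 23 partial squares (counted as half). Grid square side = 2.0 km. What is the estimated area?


effective squares = 39 + 23 * 0.5 = 50.5
area = 50.5 * 4.0 = 202.0 km^2

202.0 km^2


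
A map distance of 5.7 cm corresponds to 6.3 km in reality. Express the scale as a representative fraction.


ground = 6.3 km = 630000 cm; RF denominator = ground / map = 630000 / 5.7 ≈ 110526; RF = 1:110526

1:110526


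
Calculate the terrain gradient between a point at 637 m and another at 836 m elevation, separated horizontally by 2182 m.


gradient = (836 - 637) / 2182 = 199 / 2182 = 0.0912

0.0912


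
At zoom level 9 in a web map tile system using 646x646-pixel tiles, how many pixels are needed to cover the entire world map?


tiles per axis = 2^9 = 512
total tiles = 512^2 = 262144
pixels per axis = 512 * 646 = 330752
total pixels = 330752^2 = 109396885504

109396885504 pixels


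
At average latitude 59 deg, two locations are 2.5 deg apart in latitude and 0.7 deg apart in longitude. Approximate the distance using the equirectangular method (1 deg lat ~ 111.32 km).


dlat_km = 2.5 * 111.32 = 278.3
dlon_km = 0.7 * 111.32 * cos(59) ≈ 40.134
dist = sqrt(278.3^2 + 40.134^2) ≈ 281.2 km

281.2 km


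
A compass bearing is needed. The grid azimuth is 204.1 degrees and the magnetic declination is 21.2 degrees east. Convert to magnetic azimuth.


magnetic azimuth = grid azimuth - declination (east +ve)
mag_az = 204.1 - 21.2 = 182.9 degrees

182.9 degrees


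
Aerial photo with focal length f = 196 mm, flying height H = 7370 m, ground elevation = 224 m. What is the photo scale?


scale = f / (H - h) = 196 mm / 7146 m = 196 / 7146000 = 1:36459

1:36459


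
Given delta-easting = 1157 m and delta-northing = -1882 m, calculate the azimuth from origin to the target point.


az = atan2(1157, -1882) = 148.4 deg
adjusted to 0-360: 148.4 degrees

148.4 degrees


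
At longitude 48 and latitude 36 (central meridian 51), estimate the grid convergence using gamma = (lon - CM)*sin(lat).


gamma = (48 - 51) * sin(36) = -3 * 0.587785 = -1.763 degrees

-1.763 degrees


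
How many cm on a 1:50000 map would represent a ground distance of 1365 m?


map_cm = 1365 * 100 / 50000 = 2.73 cm

2.73 cm


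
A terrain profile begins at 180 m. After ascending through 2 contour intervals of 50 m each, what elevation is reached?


elevation = 180 + 2 * 50 = 280 m

280 m


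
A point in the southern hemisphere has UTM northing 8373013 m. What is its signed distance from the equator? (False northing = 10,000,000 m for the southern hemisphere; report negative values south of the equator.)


For southern: actual = 8373013 - 10000000 = -1626987 m

-1626987 m


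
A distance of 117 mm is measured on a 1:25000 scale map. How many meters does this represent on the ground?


ground = 117 mm * 25000 / 1000 = 2925.0 m

2925.0 m


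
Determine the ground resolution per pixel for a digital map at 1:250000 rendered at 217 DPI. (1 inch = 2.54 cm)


pixel_cm = 2.54 / 217 ≈ 0.011705 cm
ground = pixel_cm * 250000 / 100 = 2.54 * 250000 / (217 * 100) = 635000 / 21700 ≈ 29.26 m

29.26 m


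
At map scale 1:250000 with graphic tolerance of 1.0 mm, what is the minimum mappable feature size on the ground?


ground = 1.0 mm * 250000 / 1000 = 250.0 m

250.0 m


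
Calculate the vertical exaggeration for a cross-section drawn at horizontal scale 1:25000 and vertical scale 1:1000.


VE = horizontal_scale / vertical_scale = 25000 / 1000 = 25.0

25.0x


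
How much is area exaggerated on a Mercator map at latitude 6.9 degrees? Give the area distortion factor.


area_distortion = 1/cos^2(6.9) = 1.015

1.015


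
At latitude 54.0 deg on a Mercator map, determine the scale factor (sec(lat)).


SF = 1 / cos(54.0) = 1 / 0.587785 = 1.701

1.701


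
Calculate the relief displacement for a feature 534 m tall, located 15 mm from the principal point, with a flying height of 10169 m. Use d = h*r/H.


d = h * r / H = 534 * 15 / 10169 = 0.79 mm

0.79 mm


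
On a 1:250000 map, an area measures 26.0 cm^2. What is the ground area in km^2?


ground_area = 26.0 * (250000/100)^2 = 162500000.0 m^2 = 162.5 km^2

162.5 km^2


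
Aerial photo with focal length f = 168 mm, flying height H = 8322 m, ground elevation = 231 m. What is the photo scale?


scale = f / (H - h) = 168 mm / 8091 m = 168 / 8091000 = 1:48161

1:48161


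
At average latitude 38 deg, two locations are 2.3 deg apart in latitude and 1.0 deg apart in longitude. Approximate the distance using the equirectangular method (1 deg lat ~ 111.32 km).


dlat_km = 2.3 * 111.32 = 256.036
dlon_km = 1.0 * 111.32 * cos(38) ≈ 87.721
dist = sqrt(256.036^2 + 87.721^2) ≈ 270.6 km

270.6 km


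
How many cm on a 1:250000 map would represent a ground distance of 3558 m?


map_cm = 3558 * 100 / 250000 = 1.4232 cm ≈ 1.42 cm

1.42 cm


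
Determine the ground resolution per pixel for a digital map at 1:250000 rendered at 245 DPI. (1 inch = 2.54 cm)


pixel_cm = 2.54 / 245 ≈ 0.010367 cm
ground = pixel_cm * 250000 / 100 = 2.54 * 250000 / (245 * 100) = 635000 / 24500 ≈ 25.92 m

25.92 m


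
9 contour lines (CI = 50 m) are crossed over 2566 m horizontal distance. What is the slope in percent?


elevation change = 9 * 50 = 450 m
slope = 450 / 2566 * 100 = 17.5%

17.5%


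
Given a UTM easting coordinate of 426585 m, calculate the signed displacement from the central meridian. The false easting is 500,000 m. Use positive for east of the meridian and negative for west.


displacement = 426585 - 500000 = -73415 m

-73415 m


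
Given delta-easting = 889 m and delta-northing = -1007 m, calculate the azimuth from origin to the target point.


az = atan2(889, -1007) = 138.6 deg
adjusted to 0-360: 138.6 degrees

138.6 degrees


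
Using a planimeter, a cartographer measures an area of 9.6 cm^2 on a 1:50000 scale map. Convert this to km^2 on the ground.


ground_area = 9.6 * (50000/100)^2 = 2400000.0 m^2 = 2.4 km^2

2.4 km^2


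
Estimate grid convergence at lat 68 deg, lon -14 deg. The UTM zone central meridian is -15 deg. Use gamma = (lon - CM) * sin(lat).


gamma = (-14 - -15) * sin(68) = 1 * 0.927184 = 0.927 degrees

0.927 degrees


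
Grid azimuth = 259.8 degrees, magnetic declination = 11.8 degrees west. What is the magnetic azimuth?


magnetic azimuth = grid azimuth - declination (east +ve)
mag_az = 259.8 - -11.8 = 271.6 degrees

271.6 degrees


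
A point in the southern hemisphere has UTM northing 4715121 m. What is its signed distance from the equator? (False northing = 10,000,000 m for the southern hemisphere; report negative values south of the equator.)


For southern: actual = 4715121 - 10000000 = -5284879 m

-5284879 m


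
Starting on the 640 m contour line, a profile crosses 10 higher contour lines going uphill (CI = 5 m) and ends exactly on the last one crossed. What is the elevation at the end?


elevation = 640 + 10 * 5 = 690 m

690 m


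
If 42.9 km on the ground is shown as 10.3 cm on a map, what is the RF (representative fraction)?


ground = 42.9 km = 4290000 cm; RF denominator = ground / map = 4290000 / 10.3 ≈ 416505; RF = 1:416505

1:416505


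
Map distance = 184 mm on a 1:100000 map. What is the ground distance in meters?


ground = 184 mm * 100000 / 1000 = 18400.0 m

18400.0 m


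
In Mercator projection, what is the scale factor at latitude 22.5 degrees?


SF = 1 / cos(22.5) = 1 / 0.92388 = 1.082

1.082


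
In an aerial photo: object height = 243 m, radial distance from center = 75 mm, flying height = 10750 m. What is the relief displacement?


d = h * r / H = 243 * 75 / 10750 = 1.7 mm

1.7 mm


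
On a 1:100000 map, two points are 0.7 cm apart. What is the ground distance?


ground = 0.7 cm * 100000 / 100 = 700.0 m

700.0 m


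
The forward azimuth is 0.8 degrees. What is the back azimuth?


back azimuth = (0.8 + 180) mod 360 = 180.8 degrees

180.8 degrees


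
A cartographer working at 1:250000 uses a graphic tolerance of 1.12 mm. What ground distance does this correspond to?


ground = 1.12 mm * 250000 / 1000 = 280.0 m

280.0 m


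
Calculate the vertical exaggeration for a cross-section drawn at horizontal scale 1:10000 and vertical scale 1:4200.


VE = horizontal_scale / vertical_scale = 10000 / 4200 ≈ 2.4

2.4x


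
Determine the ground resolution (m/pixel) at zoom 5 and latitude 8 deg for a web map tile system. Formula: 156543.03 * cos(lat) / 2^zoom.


res = 156543.03 * cos(8) / 2^5 = 156543.03 * 0.99026807 / 32 = 4844.36 m/pixel

4844.36 m/pixel


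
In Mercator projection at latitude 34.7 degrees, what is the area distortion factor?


area_distortion = 1/cos^2(34.7) = 1.479

1.479


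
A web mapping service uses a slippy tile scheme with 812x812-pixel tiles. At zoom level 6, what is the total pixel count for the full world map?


tiles per axis = 2^6 = 64
total tiles = 64^2 = 4096
pixels per axis = 64 * 812 = 51968
total pixels = 51968^2 = 2700673024

2700673024 pixels


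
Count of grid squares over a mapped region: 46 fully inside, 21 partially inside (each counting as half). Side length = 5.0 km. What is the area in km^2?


effective squares = 46 + 21 * 0.5 = 56.5
area = 56.5 * 25.0 = 1412.5 km^2

1412.5 km^2


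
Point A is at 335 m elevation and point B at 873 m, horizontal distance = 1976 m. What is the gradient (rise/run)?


gradient = (873 - 335) / 1976 = 538 / 1976 = 0.2723

0.2723


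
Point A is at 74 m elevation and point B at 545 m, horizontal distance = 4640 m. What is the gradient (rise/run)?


gradient = (545 - 74) / 4640 = 471 / 4640 = 0.1015

0.1015


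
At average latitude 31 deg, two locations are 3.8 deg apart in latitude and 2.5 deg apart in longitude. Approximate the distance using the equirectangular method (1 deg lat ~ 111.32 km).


dlat_km = 3.8 * 111.32 = 423.016
dlon_km = 2.5 * 111.32 * cos(31) ≈ 238.55
dist = sqrt(423.016^2 + 238.55^2) ≈ 485.6 km

485.6 km


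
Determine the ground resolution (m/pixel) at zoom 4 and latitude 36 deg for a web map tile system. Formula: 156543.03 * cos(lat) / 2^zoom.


res = 156543.03 * cos(36) / 2^4 = 156543.03 * 0.80901699 / 16 = 7915.37 m/pixel

7915.37 m/pixel


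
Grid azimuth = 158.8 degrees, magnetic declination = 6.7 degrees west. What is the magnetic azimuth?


magnetic azimuth = grid azimuth - declination (east +ve)
mag_az = 158.8 - -6.7 = 165.5 degrees

165.5 degrees


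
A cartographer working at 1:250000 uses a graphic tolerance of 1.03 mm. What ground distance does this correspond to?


ground = 1.03 mm * 250000 / 1000 = 257.5 m

257.5 m


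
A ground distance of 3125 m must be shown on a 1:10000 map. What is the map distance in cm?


map_cm = 3125 * 100 / 10000 = 31.25 cm

31.25 cm


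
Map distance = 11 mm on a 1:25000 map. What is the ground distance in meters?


ground = 11 mm * 25000 / 1000 = 275.0 m

275.0 m


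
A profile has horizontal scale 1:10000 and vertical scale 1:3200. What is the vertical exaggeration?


VE = horizontal_scale / vertical_scale = 10000 / 3200 = 3.125 ≈ 3.1

3.1x


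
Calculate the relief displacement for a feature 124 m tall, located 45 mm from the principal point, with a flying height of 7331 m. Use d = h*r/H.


d = h * r / H = 124 * 45 / 7331 = 0.76 mm

0.76 mm


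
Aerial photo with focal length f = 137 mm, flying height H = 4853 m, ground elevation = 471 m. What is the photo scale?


scale = f / (H - h) = 137 mm / 4382 m = 137 / 4382000 = 1:31985

1:31985


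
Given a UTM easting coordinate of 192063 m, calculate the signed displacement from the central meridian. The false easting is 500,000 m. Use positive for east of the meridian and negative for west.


displacement = 192063 - 500000 = -307937 m

-307937 m


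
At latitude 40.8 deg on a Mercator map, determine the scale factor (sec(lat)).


SF = 1 / cos(40.8) = 1 / 0.756995 = 1.321

1.321


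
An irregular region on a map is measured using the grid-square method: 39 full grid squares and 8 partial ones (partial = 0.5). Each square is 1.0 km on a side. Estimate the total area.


effective squares = 39 + 8 * 0.5 = 43.0
area = 43.0 * 1.0 = 43.0 km^2

43.0 km^2


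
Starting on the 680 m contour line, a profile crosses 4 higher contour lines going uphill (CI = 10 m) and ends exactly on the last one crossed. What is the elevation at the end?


elevation = 680 + 4 * 10 = 720 m

720 m


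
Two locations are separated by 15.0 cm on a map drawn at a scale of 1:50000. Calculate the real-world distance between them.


ground = 15.0 cm * 50000 / 100 = 7500.0 m = 7.5 km

7.5 km


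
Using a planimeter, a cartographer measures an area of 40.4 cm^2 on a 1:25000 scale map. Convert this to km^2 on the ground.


ground_area = 40.4 * (25000/100)^2 = 2525000.0 m^2 = 2.525 km^2

2.525 km^2


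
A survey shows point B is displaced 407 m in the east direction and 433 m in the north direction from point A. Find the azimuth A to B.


az = atan2(407, 433) = 43.2 deg
adjusted to 0-360: 43.2 degrees

43.2 degrees


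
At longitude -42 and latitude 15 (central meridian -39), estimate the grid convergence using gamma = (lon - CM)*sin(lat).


gamma = (-42 - -39) * sin(15) = -3 * 0.258819 = -0.776 degrees

-0.776 degrees


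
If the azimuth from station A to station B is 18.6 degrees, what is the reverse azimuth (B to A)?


back azimuth = (18.6 + 180) mod 360 = 198.6 degrees

198.6 degrees


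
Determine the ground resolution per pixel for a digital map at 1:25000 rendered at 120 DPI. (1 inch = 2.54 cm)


pixel_cm = 2.54 / 120 ≈ 0.021167 cm
ground = pixel_cm * 25000 / 100 = 2.54 * 25000 / (120 * 100) = 63500 / 12000 ≈ 5.29 m

5.29 m


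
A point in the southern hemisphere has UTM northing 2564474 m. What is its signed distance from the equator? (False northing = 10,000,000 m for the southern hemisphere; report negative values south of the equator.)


For southern: actual = 2564474 - 10000000 = -7435526 m

-7435526 m


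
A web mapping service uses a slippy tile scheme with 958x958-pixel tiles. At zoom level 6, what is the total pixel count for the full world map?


tiles per axis = 2^6 = 64
total tiles = 64^2 = 4096
pixels per axis = 64 * 958 = 61312
total pixels = 61312^2 = 3759161344

3759161344 pixels


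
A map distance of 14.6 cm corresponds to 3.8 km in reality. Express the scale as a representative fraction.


ground = 3.8 km = 380000 cm; RF denominator = ground / map = 380000 / 14.6 ≈ 26027; RF = 1:26027

1:26027


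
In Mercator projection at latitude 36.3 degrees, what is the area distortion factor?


area_distortion = 1/cos^2(36.3) = 1.54

1.54


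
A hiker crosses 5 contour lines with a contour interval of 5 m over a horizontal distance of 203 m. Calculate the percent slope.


elevation change = 5 * 5 = 25 m
slope = 25 / 203 * 100 = 12.3%

12.3%


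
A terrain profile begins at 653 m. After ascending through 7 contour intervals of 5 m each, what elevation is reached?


elevation = 653 + 7 * 5 = 688 m

688 m


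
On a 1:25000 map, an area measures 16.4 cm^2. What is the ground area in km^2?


ground_area = 16.4 * (25000/100)^2 = 1025000.0 m^2 = 1.025 km^2

1.025 km^2


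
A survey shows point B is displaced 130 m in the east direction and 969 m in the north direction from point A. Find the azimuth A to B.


az = atan2(130, 969) = 7.6 deg
adjusted to 0-360: 7.6 degrees

7.6 degrees


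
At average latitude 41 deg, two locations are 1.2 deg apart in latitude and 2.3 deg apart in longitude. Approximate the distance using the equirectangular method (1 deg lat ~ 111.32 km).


dlat_km = 1.2 * 111.32 = 133.584
dlon_km = 2.3 * 111.32 * cos(41) ≈ 193.233
dist = sqrt(133.584^2 + 193.233^2) ≈ 234.9 km

234.9 km


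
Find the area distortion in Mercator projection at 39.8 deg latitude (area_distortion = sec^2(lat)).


area_distortion = 1/cos^2(39.8) = 1.694

1.694


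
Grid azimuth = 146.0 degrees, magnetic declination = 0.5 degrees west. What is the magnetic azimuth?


magnetic azimuth = grid azimuth - declination (east +ve)
mag_az = 146.0 - -0.5 = 146.5 degrees

146.5 degrees


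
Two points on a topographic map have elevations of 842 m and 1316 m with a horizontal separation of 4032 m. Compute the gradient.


gradient = (1316 - 842) / 4032 = 474 / 4032 = 0.1176

0.1176


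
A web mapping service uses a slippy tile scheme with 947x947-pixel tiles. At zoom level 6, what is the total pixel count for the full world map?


tiles per axis = 2^6 = 64
total tiles = 64^2 = 4096
pixels per axis = 64 * 947 = 60608
total pixels = 60608^2 = 3673329664

3673329664 pixels


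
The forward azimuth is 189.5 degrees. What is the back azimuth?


back azimuth = (189.5 + 180) mod 360 = 9.5 degrees

9.5 degrees


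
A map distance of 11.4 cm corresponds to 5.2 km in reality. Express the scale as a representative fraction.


ground = 5.2 km = 520000 cm; RF denominator = ground / map = 520000 / 11.4 ≈ 45614; RF = 1:45614

1:45614


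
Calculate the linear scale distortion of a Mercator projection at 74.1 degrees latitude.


SF = 1 / cos(74.1) = 1 / 0.273959 = 3.65

3.65


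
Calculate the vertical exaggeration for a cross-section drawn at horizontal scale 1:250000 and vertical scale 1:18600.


VE = horizontal_scale / vertical_scale = 250000 / 18600 ≈ 13.4

13.4x


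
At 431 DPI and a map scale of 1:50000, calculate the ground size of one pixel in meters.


pixel_cm = 2.54 / 431 ≈ 0.005893 cm
ground = pixel_cm * 50000 / 100 = 2.54 * 50000 / (431 * 100) = 127000 / 43100 ≈ 2.95 m

2.95 m


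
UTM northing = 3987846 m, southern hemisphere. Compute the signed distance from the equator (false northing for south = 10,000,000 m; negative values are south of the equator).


For southern: actual = 3987846 - 10000000 = -6012154 m

-6012154 m


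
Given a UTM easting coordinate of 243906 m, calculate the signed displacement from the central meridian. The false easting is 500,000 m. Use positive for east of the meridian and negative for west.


displacement = 243906 - 500000 = -256094 m

-256094 m


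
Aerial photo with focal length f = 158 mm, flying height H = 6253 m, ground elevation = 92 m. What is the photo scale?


scale = f / (H - h) = 158 mm / 6161 m = 158 / 6161000 = 1:38994

1:38994


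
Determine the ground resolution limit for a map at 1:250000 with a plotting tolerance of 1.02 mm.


ground = 1.02 mm * 250000 / 1000 = 255.0 m

255.0 m


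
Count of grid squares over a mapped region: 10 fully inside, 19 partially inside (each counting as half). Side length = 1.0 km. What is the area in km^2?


effective squares = 10 + 19 * 0.5 = 19.5
area = 19.5 * 1.0 = 19.5 km^2

19.5 km^2


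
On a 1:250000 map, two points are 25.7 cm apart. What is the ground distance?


ground = 25.7 cm * 250000 / 100 = 64250.0 m = 64.25 km

64.25 km


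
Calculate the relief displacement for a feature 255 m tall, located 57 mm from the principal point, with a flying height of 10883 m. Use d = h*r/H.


d = h * r / H = 255 * 57 / 10883 = 1.34 mm

1.34 mm


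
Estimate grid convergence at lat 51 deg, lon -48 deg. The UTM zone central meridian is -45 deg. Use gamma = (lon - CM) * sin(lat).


gamma = (-48 - -45) * sin(51) = -3 * 0.777146 = -2.331 degrees

-2.331 degrees


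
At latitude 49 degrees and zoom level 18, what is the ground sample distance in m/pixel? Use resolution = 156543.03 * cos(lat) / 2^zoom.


res = 156543.03 * cos(49) / 2^18 = 156543.03 * 0.65605903 / 262144 = 0.39 m/pixel

0.39 m/pixel


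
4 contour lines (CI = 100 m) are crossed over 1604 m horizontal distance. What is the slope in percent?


elevation change = 4 * 100 = 400 m
slope = 400 / 1604 * 100 = 24.9%

24.9%


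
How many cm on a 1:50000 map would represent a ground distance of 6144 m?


map_cm = 6144 * 100 / 50000 = 12.288 cm ≈ 12.29 cm

12.29 cm


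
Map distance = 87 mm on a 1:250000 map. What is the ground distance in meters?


ground = 87 mm * 250000 / 1000 = 21750.0 m

21750.0 m


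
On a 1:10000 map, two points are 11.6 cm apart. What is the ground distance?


ground = 11.6 cm * 10000 / 100 = 1160.0 m = 1.16 km

1.16 km


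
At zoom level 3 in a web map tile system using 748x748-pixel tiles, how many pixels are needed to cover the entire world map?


tiles per axis = 2^3 = 8
total tiles = 8^2 = 64
pixels per axis = 8 * 748 = 5984
total pixels = 5984^2 = 35808256

35808256 pixels


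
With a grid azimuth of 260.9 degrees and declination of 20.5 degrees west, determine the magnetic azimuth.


magnetic azimuth = grid azimuth - declination (east +ve)
mag_az = 260.9 - -20.5 = 281.4 degrees

281.4 degrees


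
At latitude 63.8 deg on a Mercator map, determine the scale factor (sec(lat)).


SF = 1 / cos(63.8) = 1 / 0.441506 = 2.265

2.265


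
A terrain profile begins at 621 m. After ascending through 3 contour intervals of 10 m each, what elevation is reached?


elevation = 621 + 3 * 10 = 651 m

651 m


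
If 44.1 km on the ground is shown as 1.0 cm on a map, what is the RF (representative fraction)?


ground = 44.1 km = 4410000 cm; RF denominator = ground / map = 4410000 / 1.0 = 4410000; RF = 1:4410000

1:4410000


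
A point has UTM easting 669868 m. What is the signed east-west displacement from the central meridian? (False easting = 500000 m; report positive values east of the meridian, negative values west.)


displacement = 669868 - 500000 = 169868 m

169868 m


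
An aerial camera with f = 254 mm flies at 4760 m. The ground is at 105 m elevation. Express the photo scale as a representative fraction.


scale = f / (H - h) = 254 mm / 4655 m = 254 / 4655000 = 1:18327

1:18327


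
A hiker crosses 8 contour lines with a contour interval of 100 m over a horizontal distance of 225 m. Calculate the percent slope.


elevation change = 8 * 100 = 800 m
slope = 800 / 225 * 100 = 355.6%

355.6%


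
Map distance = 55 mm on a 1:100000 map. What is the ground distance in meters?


ground = 55 mm * 100000 / 1000 = 5500.0 m

5500.0 m


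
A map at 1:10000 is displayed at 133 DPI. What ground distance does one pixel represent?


pixel_cm = 2.54 / 133 ≈ 0.019098 cm
ground = pixel_cm * 10000 / 100 = 2.54 * 10000 / (133 * 100) = 25400 / 13300 ≈ 1.91 m

1.91 m


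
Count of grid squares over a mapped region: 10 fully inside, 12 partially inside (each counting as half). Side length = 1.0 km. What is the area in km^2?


effective squares = 10 + 12 * 0.5 = 16.0
area = 16.0 * 1.0 = 16.0 km^2

16.0 km^2


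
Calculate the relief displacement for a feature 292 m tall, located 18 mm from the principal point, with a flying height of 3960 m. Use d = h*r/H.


d = h * r / H = 292 * 18 / 3960 = 1.33 mm

1.33 mm


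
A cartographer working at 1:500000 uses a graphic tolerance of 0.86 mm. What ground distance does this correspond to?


ground = 0.86 mm * 500000 / 1000 = 430.0 m

430.0 m


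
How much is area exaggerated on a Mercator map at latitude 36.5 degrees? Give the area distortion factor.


area_distortion = 1/cos^2(36.5) = 1.548

1.548


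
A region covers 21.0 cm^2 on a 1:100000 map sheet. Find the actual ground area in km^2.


ground_area = 21.0 * (100000/100)^2 = 21000000.0 m^2 = 21.0 km^2

21.0 km^2


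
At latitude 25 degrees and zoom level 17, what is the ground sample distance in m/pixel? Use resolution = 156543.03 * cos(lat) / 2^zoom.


res = 156543.03 * cos(25) / 2^17 = 156543.03 * 0.90630779 / 131072 = 1.08 m/pixel

1.08 m/pixel


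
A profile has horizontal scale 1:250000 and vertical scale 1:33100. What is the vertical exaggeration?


VE = horizontal_scale / vertical_scale = 250000 / 33100 ≈ 7.6

7.6x


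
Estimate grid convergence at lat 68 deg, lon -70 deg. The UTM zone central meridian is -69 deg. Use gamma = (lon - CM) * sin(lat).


gamma = (-70 - -69) * sin(68) = -1 * 0.927184 = -0.927 degrees

-0.927 degrees


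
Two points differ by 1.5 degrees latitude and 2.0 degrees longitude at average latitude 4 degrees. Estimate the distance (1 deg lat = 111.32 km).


dlat_km = 1.5 * 111.32 = 166.98
dlon_km = 2.0 * 111.32 * cos(4) ≈ 222.098
dist = sqrt(166.98^2 + 222.098^2) ≈ 277.9 km

277.9 km


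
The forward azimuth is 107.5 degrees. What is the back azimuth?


back azimuth = (107.5 + 180) mod 360 = 287.5 degrees

287.5 degrees


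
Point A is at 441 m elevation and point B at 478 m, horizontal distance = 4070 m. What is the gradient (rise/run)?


gradient = (478 - 441) / 4070 = 37 / 4070 = 0.0091

0.0091


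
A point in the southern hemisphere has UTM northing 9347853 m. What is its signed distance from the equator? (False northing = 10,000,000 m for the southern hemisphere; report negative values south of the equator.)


For southern: actual = 9347853 - 10000000 = -652147 m

-652147 m


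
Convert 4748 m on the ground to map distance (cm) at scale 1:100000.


map_cm = 4748 * 100 / 100000 = 4.748 cm ≈ 4.75 cm

4.75 cm


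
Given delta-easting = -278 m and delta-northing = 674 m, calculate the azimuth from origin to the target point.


az = atan2(-278, 674) = -22.4 deg
adjusted to 0-360: 337.6 degrees

337.6 degrees


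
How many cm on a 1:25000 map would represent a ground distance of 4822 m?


map_cm = 4822 * 100 / 25000 = 19.288 cm ≈ 19.29 cm

19.29 cm


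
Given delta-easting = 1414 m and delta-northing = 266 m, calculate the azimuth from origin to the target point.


az = atan2(1414, 266) = 79.3 deg
adjusted to 0-360: 79.3 degrees

79.3 degrees


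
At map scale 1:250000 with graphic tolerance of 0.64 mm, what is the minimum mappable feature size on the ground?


ground = 0.64 mm * 250000 / 1000 = 160.0 m

160.0 m


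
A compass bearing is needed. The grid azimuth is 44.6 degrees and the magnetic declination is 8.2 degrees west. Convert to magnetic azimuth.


magnetic azimuth = grid azimuth - declination (east +ve)
mag_az = 44.6 - -8.2 = 52.8 degrees

52.8 degrees


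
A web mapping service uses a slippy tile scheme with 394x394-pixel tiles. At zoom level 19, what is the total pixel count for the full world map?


tiles per axis = 2^19 = 524288
total tiles = 524288^2 = 274877906944
pixels per axis = 524288 * 394 = 206569472
total pixels = 206569472^2 = 42670946762358784

42670946762358784 pixels


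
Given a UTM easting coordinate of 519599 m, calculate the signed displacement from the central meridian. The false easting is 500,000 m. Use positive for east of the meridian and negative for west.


displacement = 519599 - 500000 = 19599 m

19599 m


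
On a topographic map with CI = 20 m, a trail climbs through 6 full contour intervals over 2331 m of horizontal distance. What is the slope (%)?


elevation change = 6 * 20 = 120 m
slope = 120 / 2331 * 100 = 5.1%

5.1%


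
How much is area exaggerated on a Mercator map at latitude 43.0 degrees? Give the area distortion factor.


area_distortion = 1/cos^2(43.0) = 1.87

1.87


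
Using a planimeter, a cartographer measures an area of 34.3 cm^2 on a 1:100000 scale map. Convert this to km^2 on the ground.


ground_area = 34.3 * (100000/100)^2 = 34300000.0 m^2 = 34.3 km^2

34.3 km^2


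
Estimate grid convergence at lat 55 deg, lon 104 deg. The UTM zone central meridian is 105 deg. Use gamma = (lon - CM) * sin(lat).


gamma = (104 - 105) * sin(55) = -1 * 0.819152 = -0.819 degrees

-0.819 degrees


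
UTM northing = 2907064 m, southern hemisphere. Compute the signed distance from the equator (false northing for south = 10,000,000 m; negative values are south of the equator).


For southern: actual = 2907064 - 10000000 = -7092936 m

-7092936 m


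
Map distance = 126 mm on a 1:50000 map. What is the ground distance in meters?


ground = 126 mm * 50000 / 1000 = 6300.0 m

6300.0 m


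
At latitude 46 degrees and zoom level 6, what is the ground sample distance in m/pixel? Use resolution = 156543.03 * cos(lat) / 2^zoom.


res = 156543.03 * cos(46) / 2^6 = 156543.03 * 0.69465837 / 64 = 1699.12 m/pixel

1699.12 m/pixel


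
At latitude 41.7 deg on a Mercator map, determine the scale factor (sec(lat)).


SF = 1 / cos(41.7) = 1 / 0.746638 = 1.339

1.339


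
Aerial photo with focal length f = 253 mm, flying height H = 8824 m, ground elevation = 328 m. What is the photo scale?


scale = f / (H - h) = 253 mm / 8496 m = 253 / 8496000 = 1:33581

1:33581


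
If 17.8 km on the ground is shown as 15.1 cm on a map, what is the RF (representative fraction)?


ground = 17.8 km = 1780000 cm; RF denominator = ground / map = 1780000 / 15.1 ≈ 117881; RF = 1:117881

1:117881


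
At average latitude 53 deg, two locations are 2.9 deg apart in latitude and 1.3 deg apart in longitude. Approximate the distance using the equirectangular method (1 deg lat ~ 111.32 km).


dlat_km = 2.9 * 111.32 = 322.828
dlon_km = 1.3 * 111.32 * cos(53) ≈ 87.092
dist = sqrt(322.828^2 + 87.092^2) ≈ 334.4 km

334.4 km


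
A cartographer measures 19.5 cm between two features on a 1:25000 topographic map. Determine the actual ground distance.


ground = 19.5 cm * 25000 / 100 = 4875.0 m = 4.875 km

4.875 km


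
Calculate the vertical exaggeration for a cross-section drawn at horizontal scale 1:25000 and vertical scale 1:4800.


VE = horizontal_scale / vertical_scale = 25000 / 4800 ≈ 5.2

5.2x


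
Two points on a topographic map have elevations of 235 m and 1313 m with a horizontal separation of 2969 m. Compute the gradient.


gradient = (1313 - 235) / 2969 = 1078 / 2969 = 0.3631

0.3631


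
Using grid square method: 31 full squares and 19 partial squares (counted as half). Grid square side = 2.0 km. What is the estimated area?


effective squares = 31 + 19 * 0.5 = 40.5
area = 40.5 * 4.0 = 162.0 km^2

162.0 km^2


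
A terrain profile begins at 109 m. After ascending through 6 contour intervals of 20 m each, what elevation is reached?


elevation = 109 + 6 * 20 = 229 m

229 m


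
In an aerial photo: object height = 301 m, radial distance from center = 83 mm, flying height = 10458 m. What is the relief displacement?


d = h * r / H = 301 * 83 / 10458 = 2.39 mm

2.39 mm


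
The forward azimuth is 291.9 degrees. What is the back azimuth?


back azimuth = (291.9 + 180) mod 360 = 111.9 degrees

111.9 degrees


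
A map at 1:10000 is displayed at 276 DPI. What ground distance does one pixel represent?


pixel_cm = 2.54 / 276 ≈ 0.009203 cm
ground = pixel_cm * 10000 / 100 = 2.54 * 10000 / (276 * 100) = 25400 / 27600 ≈ 0.92 m

0.92 m


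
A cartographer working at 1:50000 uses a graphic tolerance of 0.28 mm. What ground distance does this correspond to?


ground = 0.28 mm * 50000 / 1000 = 14.0 m

14.0 m


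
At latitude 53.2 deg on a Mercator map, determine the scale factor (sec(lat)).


SF = 1 / cos(53.2) = 1 / 0.599024 = 1.669

1.669


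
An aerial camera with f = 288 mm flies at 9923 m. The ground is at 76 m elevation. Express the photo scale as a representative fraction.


scale = f / (H - h) = 288 mm / 9847 m = 288 / 9847000 = 1:34191

1:34191


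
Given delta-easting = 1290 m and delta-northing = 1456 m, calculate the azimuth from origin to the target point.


az = atan2(1290, 1456) = 41.5 deg
adjusted to 0-360: 41.5 degrees

41.5 degrees


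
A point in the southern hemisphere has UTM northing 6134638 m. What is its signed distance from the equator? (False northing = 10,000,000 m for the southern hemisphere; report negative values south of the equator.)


For southern: actual = 6134638 - 10000000 = -3865362 m

-3865362 m


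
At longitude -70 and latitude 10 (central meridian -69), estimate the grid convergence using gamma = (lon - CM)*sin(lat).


gamma = (-70 - -69) * sin(10) = -1 * 0.173648 = -0.174 degrees

-0.174 degrees


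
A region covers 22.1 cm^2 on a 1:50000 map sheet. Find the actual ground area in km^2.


ground_area = 22.1 * (50000/100)^2 = 5525000.0 m^2 = 5.525 km^2

5.525 km^2


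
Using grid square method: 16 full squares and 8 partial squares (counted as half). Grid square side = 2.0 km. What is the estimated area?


effective squares = 16 + 8 * 0.5 = 20.0
area = 20.0 * 4.0 = 80.0 km^2

80.0 km^2


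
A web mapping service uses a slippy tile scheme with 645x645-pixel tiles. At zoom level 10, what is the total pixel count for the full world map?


tiles per axis = 2^10 = 1024
total tiles = 1024^2 = 1048576
pixels per axis = 1024 * 645 = 660480
total pixels = 660480^2 = 436233830400

436233830400 pixels


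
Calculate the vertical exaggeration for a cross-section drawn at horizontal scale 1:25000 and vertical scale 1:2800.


VE = horizontal_scale / vertical_scale = 25000 / 2800 ≈ 8.9

8.9x


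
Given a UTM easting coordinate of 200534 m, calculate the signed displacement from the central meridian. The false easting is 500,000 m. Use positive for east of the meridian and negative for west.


displacement = 200534 - 500000 = -299466 m

-299466 m


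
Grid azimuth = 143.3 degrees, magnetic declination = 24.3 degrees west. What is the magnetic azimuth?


magnetic azimuth = grid azimuth - declination (east +ve)
mag_az = 143.3 - -24.3 = 167.6 degrees

167.6 degrees


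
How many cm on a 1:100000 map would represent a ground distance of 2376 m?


map_cm = 2376 * 100 / 100000 = 2.376 cm ≈ 2.38 cm

2.38 cm


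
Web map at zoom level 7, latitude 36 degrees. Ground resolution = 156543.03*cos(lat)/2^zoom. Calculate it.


res = 156543.03 * cos(36) / 2^7 = 156543.03 * 0.80901699 / 128 = 989.42 m/pixel

989.42 m/pixel


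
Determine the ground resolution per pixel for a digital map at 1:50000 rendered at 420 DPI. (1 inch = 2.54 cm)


pixel_cm = 2.54 / 420 ≈ 0.006048 cm
ground = pixel_cm * 50000 / 100 = 2.54 * 50000 / (420 * 100) = 127000 / 42000 ≈ 3.02 m

3.02 m


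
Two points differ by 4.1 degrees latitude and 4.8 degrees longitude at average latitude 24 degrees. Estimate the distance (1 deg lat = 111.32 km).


dlat_km = 4.1 * 111.32 = 456.412
dlon_km = 4.8 * 111.32 * cos(24) ≈ 488.14
dist = sqrt(456.412^2 + 488.14^2) ≈ 668.3 km

668.3 km


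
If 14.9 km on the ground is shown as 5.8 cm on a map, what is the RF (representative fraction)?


ground = 14.9 km = 1490000 cm; RF denominator = ground / map = 1490000 / 5.8 ≈ 256897; RF = 1:256897

1:256897


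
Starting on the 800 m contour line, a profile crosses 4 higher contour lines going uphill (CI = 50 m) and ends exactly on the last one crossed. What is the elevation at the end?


elevation = 800 + 4 * 50 = 1000 m

1000 m
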